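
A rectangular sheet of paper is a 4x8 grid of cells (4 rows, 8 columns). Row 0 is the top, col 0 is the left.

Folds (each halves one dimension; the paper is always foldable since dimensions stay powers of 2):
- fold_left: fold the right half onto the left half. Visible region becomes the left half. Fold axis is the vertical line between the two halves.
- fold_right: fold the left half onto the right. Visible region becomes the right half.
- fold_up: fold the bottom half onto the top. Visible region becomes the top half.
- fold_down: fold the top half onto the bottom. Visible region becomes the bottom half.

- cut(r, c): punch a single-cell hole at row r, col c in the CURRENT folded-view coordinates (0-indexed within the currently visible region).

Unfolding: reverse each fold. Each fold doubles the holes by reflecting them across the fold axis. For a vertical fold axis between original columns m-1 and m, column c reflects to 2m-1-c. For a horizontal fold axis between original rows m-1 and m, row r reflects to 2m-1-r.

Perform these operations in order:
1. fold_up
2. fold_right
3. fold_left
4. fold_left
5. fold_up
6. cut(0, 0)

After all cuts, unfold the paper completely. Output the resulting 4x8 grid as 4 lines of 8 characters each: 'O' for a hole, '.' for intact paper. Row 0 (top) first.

Answer: OOOOOOOO
OOOOOOOO
OOOOOOOO
OOOOOOOO

Derivation:
Op 1 fold_up: fold axis h@2; visible region now rows[0,2) x cols[0,8) = 2x8
Op 2 fold_right: fold axis v@4; visible region now rows[0,2) x cols[4,8) = 2x4
Op 3 fold_left: fold axis v@6; visible region now rows[0,2) x cols[4,6) = 2x2
Op 4 fold_left: fold axis v@5; visible region now rows[0,2) x cols[4,5) = 2x1
Op 5 fold_up: fold axis h@1; visible region now rows[0,1) x cols[4,5) = 1x1
Op 6 cut(0, 0): punch at orig (0,4); cuts so far [(0, 4)]; region rows[0,1) x cols[4,5) = 1x1
Unfold 1 (reflect across h@1): 2 holes -> [(0, 4), (1, 4)]
Unfold 2 (reflect across v@5): 4 holes -> [(0, 4), (0, 5), (1, 4), (1, 5)]
Unfold 3 (reflect across v@6): 8 holes -> [(0, 4), (0, 5), (0, 6), (0, 7), (1, 4), (1, 5), (1, 6), (1, 7)]
Unfold 4 (reflect across v@4): 16 holes -> [(0, 0), (0, 1), (0, 2), (0, 3), (0, 4), (0, 5), (0, 6), (0, 7), (1, 0), (1, 1), (1, 2), (1, 3), (1, 4), (1, 5), (1, 6), (1, 7)]
Unfold 5 (reflect across h@2): 32 holes -> [(0, 0), (0, 1), (0, 2), (0, 3), (0, 4), (0, 5), (0, 6), (0, 7), (1, 0), (1, 1), (1, 2), (1, 3), (1, 4), (1, 5), (1, 6), (1, 7), (2, 0), (2, 1), (2, 2), (2, 3), (2, 4), (2, 5), (2, 6), (2, 7), (3, 0), (3, 1), (3, 2), (3, 3), (3, 4), (3, 5), (3, 6), (3, 7)]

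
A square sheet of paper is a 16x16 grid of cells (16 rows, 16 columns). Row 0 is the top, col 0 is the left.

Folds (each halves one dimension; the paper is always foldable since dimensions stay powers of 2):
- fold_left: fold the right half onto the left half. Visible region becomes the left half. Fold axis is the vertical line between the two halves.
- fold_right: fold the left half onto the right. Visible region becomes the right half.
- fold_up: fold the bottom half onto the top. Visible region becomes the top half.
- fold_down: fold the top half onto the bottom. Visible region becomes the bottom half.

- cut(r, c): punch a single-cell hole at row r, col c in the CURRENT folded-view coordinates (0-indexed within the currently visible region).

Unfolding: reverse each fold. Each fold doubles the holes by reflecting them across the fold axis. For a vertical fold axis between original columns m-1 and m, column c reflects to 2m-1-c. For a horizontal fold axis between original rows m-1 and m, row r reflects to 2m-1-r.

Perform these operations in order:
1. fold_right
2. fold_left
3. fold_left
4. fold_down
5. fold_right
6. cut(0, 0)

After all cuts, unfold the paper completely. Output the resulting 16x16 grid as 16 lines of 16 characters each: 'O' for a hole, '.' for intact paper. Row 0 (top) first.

Op 1 fold_right: fold axis v@8; visible region now rows[0,16) x cols[8,16) = 16x8
Op 2 fold_left: fold axis v@12; visible region now rows[0,16) x cols[8,12) = 16x4
Op 3 fold_left: fold axis v@10; visible region now rows[0,16) x cols[8,10) = 16x2
Op 4 fold_down: fold axis h@8; visible region now rows[8,16) x cols[8,10) = 8x2
Op 5 fold_right: fold axis v@9; visible region now rows[8,16) x cols[9,10) = 8x1
Op 6 cut(0, 0): punch at orig (8,9); cuts so far [(8, 9)]; region rows[8,16) x cols[9,10) = 8x1
Unfold 1 (reflect across v@9): 2 holes -> [(8, 8), (8, 9)]
Unfold 2 (reflect across h@8): 4 holes -> [(7, 8), (7, 9), (8, 8), (8, 9)]
Unfold 3 (reflect across v@10): 8 holes -> [(7, 8), (7, 9), (7, 10), (7, 11), (8, 8), (8, 9), (8, 10), (8, 11)]
Unfold 4 (reflect across v@12): 16 holes -> [(7, 8), (7, 9), (7, 10), (7, 11), (7, 12), (7, 13), (7, 14), (7, 15), (8, 8), (8, 9), (8, 10), (8, 11), (8, 12), (8, 13), (8, 14), (8, 15)]
Unfold 5 (reflect across v@8): 32 holes -> [(7, 0), (7, 1), (7, 2), (7, 3), (7, 4), (7, 5), (7, 6), (7, 7), (7, 8), (7, 9), (7, 10), (7, 11), (7, 12), (7, 13), (7, 14), (7, 15), (8, 0), (8, 1), (8, 2), (8, 3), (8, 4), (8, 5), (8, 6), (8, 7), (8, 8), (8, 9), (8, 10), (8, 11), (8, 12), (8, 13), (8, 14), (8, 15)]

Answer: ................
................
................
................
................
................
................
OOOOOOOOOOOOOOOO
OOOOOOOOOOOOOOOO
................
................
................
................
................
................
................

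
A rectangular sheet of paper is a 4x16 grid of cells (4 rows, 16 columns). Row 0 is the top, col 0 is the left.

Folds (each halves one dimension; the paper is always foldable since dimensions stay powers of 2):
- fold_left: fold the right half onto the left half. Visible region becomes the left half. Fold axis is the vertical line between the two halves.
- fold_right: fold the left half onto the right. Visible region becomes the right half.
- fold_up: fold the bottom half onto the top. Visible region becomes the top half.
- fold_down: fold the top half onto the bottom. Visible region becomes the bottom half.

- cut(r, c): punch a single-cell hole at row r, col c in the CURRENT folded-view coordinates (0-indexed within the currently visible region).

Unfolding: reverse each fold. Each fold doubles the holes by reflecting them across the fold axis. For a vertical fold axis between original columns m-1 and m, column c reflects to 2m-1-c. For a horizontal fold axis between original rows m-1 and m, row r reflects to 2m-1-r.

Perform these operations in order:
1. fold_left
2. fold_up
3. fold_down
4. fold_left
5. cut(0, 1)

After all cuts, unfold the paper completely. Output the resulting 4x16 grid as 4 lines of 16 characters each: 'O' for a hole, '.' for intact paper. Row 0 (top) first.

Answer: .O....O..O....O.
.O....O..O....O.
.O....O..O....O.
.O....O..O....O.

Derivation:
Op 1 fold_left: fold axis v@8; visible region now rows[0,4) x cols[0,8) = 4x8
Op 2 fold_up: fold axis h@2; visible region now rows[0,2) x cols[0,8) = 2x8
Op 3 fold_down: fold axis h@1; visible region now rows[1,2) x cols[0,8) = 1x8
Op 4 fold_left: fold axis v@4; visible region now rows[1,2) x cols[0,4) = 1x4
Op 5 cut(0, 1): punch at orig (1,1); cuts so far [(1, 1)]; region rows[1,2) x cols[0,4) = 1x4
Unfold 1 (reflect across v@4): 2 holes -> [(1, 1), (1, 6)]
Unfold 2 (reflect across h@1): 4 holes -> [(0, 1), (0, 6), (1, 1), (1, 6)]
Unfold 3 (reflect across h@2): 8 holes -> [(0, 1), (0, 6), (1, 1), (1, 6), (2, 1), (2, 6), (3, 1), (3, 6)]
Unfold 4 (reflect across v@8): 16 holes -> [(0, 1), (0, 6), (0, 9), (0, 14), (1, 1), (1, 6), (1, 9), (1, 14), (2, 1), (2, 6), (2, 9), (2, 14), (3, 1), (3, 6), (3, 9), (3, 14)]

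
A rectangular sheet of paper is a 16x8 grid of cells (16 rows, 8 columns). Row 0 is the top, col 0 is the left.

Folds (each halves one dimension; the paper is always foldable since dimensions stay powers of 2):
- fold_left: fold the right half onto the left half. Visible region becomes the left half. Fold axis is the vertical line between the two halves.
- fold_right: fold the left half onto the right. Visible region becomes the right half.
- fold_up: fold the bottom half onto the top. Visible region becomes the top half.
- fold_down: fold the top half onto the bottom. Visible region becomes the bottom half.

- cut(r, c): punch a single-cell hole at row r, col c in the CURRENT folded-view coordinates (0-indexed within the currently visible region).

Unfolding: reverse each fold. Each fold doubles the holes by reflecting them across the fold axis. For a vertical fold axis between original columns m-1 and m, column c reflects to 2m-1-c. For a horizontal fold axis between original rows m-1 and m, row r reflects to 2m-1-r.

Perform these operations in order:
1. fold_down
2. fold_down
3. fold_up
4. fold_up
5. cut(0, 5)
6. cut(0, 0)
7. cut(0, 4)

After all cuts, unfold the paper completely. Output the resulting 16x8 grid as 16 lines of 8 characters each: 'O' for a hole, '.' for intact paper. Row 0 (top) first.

Answer: O...OO..
O...OO..
O...OO..
O...OO..
O...OO..
O...OO..
O...OO..
O...OO..
O...OO..
O...OO..
O...OO..
O...OO..
O...OO..
O...OO..
O...OO..
O...OO..

Derivation:
Op 1 fold_down: fold axis h@8; visible region now rows[8,16) x cols[0,8) = 8x8
Op 2 fold_down: fold axis h@12; visible region now rows[12,16) x cols[0,8) = 4x8
Op 3 fold_up: fold axis h@14; visible region now rows[12,14) x cols[0,8) = 2x8
Op 4 fold_up: fold axis h@13; visible region now rows[12,13) x cols[0,8) = 1x8
Op 5 cut(0, 5): punch at orig (12,5); cuts so far [(12, 5)]; region rows[12,13) x cols[0,8) = 1x8
Op 6 cut(0, 0): punch at orig (12,0); cuts so far [(12, 0), (12, 5)]; region rows[12,13) x cols[0,8) = 1x8
Op 7 cut(0, 4): punch at orig (12,4); cuts so far [(12, 0), (12, 4), (12, 5)]; region rows[12,13) x cols[0,8) = 1x8
Unfold 1 (reflect across h@13): 6 holes -> [(12, 0), (12, 4), (12, 5), (13, 0), (13, 4), (13, 5)]
Unfold 2 (reflect across h@14): 12 holes -> [(12, 0), (12, 4), (12, 5), (13, 0), (13, 4), (13, 5), (14, 0), (14, 4), (14, 5), (15, 0), (15, 4), (15, 5)]
Unfold 3 (reflect across h@12): 24 holes -> [(8, 0), (8, 4), (8, 5), (9, 0), (9, 4), (9, 5), (10, 0), (10, 4), (10, 5), (11, 0), (11, 4), (11, 5), (12, 0), (12, 4), (12, 5), (13, 0), (13, 4), (13, 5), (14, 0), (14, 4), (14, 5), (15, 0), (15, 4), (15, 5)]
Unfold 4 (reflect across h@8): 48 holes -> [(0, 0), (0, 4), (0, 5), (1, 0), (1, 4), (1, 5), (2, 0), (2, 4), (2, 5), (3, 0), (3, 4), (3, 5), (4, 0), (4, 4), (4, 5), (5, 0), (5, 4), (5, 5), (6, 0), (6, 4), (6, 5), (7, 0), (7, 4), (7, 5), (8, 0), (8, 4), (8, 5), (9, 0), (9, 4), (9, 5), (10, 0), (10, 4), (10, 5), (11, 0), (11, 4), (11, 5), (12, 0), (12, 4), (12, 5), (13, 0), (13, 4), (13, 5), (14, 0), (14, 4), (14, 5), (15, 0), (15, 4), (15, 5)]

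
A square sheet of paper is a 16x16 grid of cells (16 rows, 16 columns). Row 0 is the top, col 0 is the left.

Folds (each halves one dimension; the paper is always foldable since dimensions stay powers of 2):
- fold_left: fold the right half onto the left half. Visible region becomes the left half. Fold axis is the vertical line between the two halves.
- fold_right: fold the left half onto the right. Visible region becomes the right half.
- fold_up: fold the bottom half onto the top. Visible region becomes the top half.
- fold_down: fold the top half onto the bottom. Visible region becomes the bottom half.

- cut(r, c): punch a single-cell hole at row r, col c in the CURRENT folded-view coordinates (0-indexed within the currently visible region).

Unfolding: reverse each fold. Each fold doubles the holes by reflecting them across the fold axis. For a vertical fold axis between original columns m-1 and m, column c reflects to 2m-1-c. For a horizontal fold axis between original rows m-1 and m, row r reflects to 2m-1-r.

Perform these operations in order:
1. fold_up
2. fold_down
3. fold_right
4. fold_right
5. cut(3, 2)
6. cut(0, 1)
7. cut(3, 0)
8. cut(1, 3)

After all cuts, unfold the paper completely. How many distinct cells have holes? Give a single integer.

Op 1 fold_up: fold axis h@8; visible region now rows[0,8) x cols[0,16) = 8x16
Op 2 fold_down: fold axis h@4; visible region now rows[4,8) x cols[0,16) = 4x16
Op 3 fold_right: fold axis v@8; visible region now rows[4,8) x cols[8,16) = 4x8
Op 4 fold_right: fold axis v@12; visible region now rows[4,8) x cols[12,16) = 4x4
Op 5 cut(3, 2): punch at orig (7,14); cuts so far [(7, 14)]; region rows[4,8) x cols[12,16) = 4x4
Op 6 cut(0, 1): punch at orig (4,13); cuts so far [(4, 13), (7, 14)]; region rows[4,8) x cols[12,16) = 4x4
Op 7 cut(3, 0): punch at orig (7,12); cuts so far [(4, 13), (7, 12), (7, 14)]; region rows[4,8) x cols[12,16) = 4x4
Op 8 cut(1, 3): punch at orig (5,15); cuts so far [(4, 13), (5, 15), (7, 12), (7, 14)]; region rows[4,8) x cols[12,16) = 4x4
Unfold 1 (reflect across v@12): 8 holes -> [(4, 10), (4, 13), (5, 8), (5, 15), (7, 9), (7, 11), (7, 12), (7, 14)]
Unfold 2 (reflect across v@8): 16 holes -> [(4, 2), (4, 5), (4, 10), (4, 13), (5, 0), (5, 7), (5, 8), (5, 15), (7, 1), (7, 3), (7, 4), (7, 6), (7, 9), (7, 11), (7, 12), (7, 14)]
Unfold 3 (reflect across h@4): 32 holes -> [(0, 1), (0, 3), (0, 4), (0, 6), (0, 9), (0, 11), (0, 12), (0, 14), (2, 0), (2, 7), (2, 8), (2, 15), (3, 2), (3, 5), (3, 10), (3, 13), (4, 2), (4, 5), (4, 10), (4, 13), (5, 0), (5, 7), (5, 8), (5, 15), (7, 1), (7, 3), (7, 4), (7, 6), (7, 9), (7, 11), (7, 12), (7, 14)]
Unfold 4 (reflect across h@8): 64 holes -> [(0, 1), (0, 3), (0, 4), (0, 6), (0, 9), (0, 11), (0, 12), (0, 14), (2, 0), (2, 7), (2, 8), (2, 15), (3, 2), (3, 5), (3, 10), (3, 13), (4, 2), (4, 5), (4, 10), (4, 13), (5, 0), (5, 7), (5, 8), (5, 15), (7, 1), (7, 3), (7, 4), (7, 6), (7, 9), (7, 11), (7, 12), (7, 14), (8, 1), (8, 3), (8, 4), (8, 6), (8, 9), (8, 11), (8, 12), (8, 14), (10, 0), (10, 7), (10, 8), (10, 15), (11, 2), (11, 5), (11, 10), (11, 13), (12, 2), (12, 5), (12, 10), (12, 13), (13, 0), (13, 7), (13, 8), (13, 15), (15, 1), (15, 3), (15, 4), (15, 6), (15, 9), (15, 11), (15, 12), (15, 14)]

Answer: 64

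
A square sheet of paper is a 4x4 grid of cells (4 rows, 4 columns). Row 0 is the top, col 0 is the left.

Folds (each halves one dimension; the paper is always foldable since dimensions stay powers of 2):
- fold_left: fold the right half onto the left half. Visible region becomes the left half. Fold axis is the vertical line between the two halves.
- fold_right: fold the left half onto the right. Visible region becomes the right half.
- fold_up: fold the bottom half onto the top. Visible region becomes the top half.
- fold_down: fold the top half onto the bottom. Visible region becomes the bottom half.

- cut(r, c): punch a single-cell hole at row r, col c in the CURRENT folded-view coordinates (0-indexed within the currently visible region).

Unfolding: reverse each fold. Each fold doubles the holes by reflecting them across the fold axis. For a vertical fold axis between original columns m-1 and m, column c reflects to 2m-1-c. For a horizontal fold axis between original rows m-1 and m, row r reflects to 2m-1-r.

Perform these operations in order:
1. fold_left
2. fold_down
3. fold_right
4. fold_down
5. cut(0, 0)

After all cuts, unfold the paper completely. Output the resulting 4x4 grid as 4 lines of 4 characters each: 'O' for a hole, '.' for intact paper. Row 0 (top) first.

Answer: OOOO
OOOO
OOOO
OOOO

Derivation:
Op 1 fold_left: fold axis v@2; visible region now rows[0,4) x cols[0,2) = 4x2
Op 2 fold_down: fold axis h@2; visible region now rows[2,4) x cols[0,2) = 2x2
Op 3 fold_right: fold axis v@1; visible region now rows[2,4) x cols[1,2) = 2x1
Op 4 fold_down: fold axis h@3; visible region now rows[3,4) x cols[1,2) = 1x1
Op 5 cut(0, 0): punch at orig (3,1); cuts so far [(3, 1)]; region rows[3,4) x cols[1,2) = 1x1
Unfold 1 (reflect across h@3): 2 holes -> [(2, 1), (3, 1)]
Unfold 2 (reflect across v@1): 4 holes -> [(2, 0), (2, 1), (3, 0), (3, 1)]
Unfold 3 (reflect across h@2): 8 holes -> [(0, 0), (0, 1), (1, 0), (1, 1), (2, 0), (2, 1), (3, 0), (3, 1)]
Unfold 4 (reflect across v@2): 16 holes -> [(0, 0), (0, 1), (0, 2), (0, 3), (1, 0), (1, 1), (1, 2), (1, 3), (2, 0), (2, 1), (2, 2), (2, 3), (3, 0), (3, 1), (3, 2), (3, 3)]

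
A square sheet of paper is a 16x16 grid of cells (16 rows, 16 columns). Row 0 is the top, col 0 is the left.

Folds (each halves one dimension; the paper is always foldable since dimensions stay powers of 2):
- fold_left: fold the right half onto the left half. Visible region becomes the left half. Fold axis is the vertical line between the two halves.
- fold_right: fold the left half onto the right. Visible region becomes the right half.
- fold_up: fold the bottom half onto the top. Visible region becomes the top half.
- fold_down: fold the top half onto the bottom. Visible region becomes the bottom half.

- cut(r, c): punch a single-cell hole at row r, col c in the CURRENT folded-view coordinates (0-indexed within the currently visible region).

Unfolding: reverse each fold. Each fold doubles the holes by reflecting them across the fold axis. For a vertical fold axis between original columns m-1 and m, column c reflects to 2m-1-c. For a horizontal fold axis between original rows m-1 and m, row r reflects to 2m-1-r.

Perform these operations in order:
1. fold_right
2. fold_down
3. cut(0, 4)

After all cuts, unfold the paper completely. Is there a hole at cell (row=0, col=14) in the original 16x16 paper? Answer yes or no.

Op 1 fold_right: fold axis v@8; visible region now rows[0,16) x cols[8,16) = 16x8
Op 2 fold_down: fold axis h@8; visible region now rows[8,16) x cols[8,16) = 8x8
Op 3 cut(0, 4): punch at orig (8,12); cuts so far [(8, 12)]; region rows[8,16) x cols[8,16) = 8x8
Unfold 1 (reflect across h@8): 2 holes -> [(7, 12), (8, 12)]
Unfold 2 (reflect across v@8): 4 holes -> [(7, 3), (7, 12), (8, 3), (8, 12)]
Holes: [(7, 3), (7, 12), (8, 3), (8, 12)]

Answer: no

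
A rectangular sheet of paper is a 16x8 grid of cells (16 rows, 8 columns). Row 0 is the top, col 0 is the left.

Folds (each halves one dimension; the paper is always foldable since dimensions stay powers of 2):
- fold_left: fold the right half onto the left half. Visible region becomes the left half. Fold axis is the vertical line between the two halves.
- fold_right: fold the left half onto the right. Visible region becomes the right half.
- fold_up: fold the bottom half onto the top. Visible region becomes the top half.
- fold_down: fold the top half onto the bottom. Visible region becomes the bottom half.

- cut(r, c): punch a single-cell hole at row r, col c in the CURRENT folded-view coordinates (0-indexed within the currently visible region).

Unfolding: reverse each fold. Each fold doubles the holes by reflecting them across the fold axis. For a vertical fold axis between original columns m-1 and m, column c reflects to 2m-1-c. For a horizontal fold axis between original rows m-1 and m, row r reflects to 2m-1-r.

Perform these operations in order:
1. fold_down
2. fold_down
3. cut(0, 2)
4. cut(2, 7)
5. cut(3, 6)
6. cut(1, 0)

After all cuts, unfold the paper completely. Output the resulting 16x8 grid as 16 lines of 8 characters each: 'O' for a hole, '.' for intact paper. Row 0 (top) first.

Answer: ......O.
.......O
O.......
..O.....
..O.....
O.......
.......O
......O.
......O.
.......O
O.......
..O.....
..O.....
O.......
.......O
......O.

Derivation:
Op 1 fold_down: fold axis h@8; visible region now rows[8,16) x cols[0,8) = 8x8
Op 2 fold_down: fold axis h@12; visible region now rows[12,16) x cols[0,8) = 4x8
Op 3 cut(0, 2): punch at orig (12,2); cuts so far [(12, 2)]; region rows[12,16) x cols[0,8) = 4x8
Op 4 cut(2, 7): punch at orig (14,7); cuts so far [(12, 2), (14, 7)]; region rows[12,16) x cols[0,8) = 4x8
Op 5 cut(3, 6): punch at orig (15,6); cuts so far [(12, 2), (14, 7), (15, 6)]; region rows[12,16) x cols[0,8) = 4x8
Op 6 cut(1, 0): punch at orig (13,0); cuts so far [(12, 2), (13, 0), (14, 7), (15, 6)]; region rows[12,16) x cols[0,8) = 4x8
Unfold 1 (reflect across h@12): 8 holes -> [(8, 6), (9, 7), (10, 0), (11, 2), (12, 2), (13, 0), (14, 7), (15, 6)]
Unfold 2 (reflect across h@8): 16 holes -> [(0, 6), (1, 7), (2, 0), (3, 2), (4, 2), (5, 0), (6, 7), (7, 6), (8, 6), (9, 7), (10, 0), (11, 2), (12, 2), (13, 0), (14, 7), (15, 6)]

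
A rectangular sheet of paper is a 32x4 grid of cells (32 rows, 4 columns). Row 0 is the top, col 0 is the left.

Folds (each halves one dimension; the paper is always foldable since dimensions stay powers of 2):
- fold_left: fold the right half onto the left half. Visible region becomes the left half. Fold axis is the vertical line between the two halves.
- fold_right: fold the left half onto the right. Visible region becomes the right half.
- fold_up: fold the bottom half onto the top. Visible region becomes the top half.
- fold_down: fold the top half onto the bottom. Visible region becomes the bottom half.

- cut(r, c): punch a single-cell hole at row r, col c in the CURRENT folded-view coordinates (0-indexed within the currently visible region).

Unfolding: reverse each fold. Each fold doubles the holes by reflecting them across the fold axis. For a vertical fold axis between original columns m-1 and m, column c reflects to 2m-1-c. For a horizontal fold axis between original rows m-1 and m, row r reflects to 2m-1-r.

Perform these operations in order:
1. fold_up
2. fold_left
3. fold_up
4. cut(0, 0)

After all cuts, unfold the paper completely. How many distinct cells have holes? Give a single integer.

Op 1 fold_up: fold axis h@16; visible region now rows[0,16) x cols[0,4) = 16x4
Op 2 fold_left: fold axis v@2; visible region now rows[0,16) x cols[0,2) = 16x2
Op 3 fold_up: fold axis h@8; visible region now rows[0,8) x cols[0,2) = 8x2
Op 4 cut(0, 0): punch at orig (0,0); cuts so far [(0, 0)]; region rows[0,8) x cols[0,2) = 8x2
Unfold 1 (reflect across h@8): 2 holes -> [(0, 0), (15, 0)]
Unfold 2 (reflect across v@2): 4 holes -> [(0, 0), (0, 3), (15, 0), (15, 3)]
Unfold 3 (reflect across h@16): 8 holes -> [(0, 0), (0, 3), (15, 0), (15, 3), (16, 0), (16, 3), (31, 0), (31, 3)]

Answer: 8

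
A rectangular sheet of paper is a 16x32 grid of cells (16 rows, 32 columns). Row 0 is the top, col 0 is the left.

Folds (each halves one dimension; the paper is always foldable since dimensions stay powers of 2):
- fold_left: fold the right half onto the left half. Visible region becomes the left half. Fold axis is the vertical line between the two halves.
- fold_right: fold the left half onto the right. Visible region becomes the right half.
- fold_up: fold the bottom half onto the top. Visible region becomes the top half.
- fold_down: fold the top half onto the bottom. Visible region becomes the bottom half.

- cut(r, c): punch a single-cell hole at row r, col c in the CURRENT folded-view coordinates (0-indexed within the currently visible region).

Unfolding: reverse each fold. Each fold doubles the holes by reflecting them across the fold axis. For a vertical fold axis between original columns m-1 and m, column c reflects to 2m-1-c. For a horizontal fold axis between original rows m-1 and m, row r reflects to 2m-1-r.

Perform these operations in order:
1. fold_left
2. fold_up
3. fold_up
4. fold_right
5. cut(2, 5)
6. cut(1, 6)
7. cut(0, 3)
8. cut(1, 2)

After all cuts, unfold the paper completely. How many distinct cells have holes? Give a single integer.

Op 1 fold_left: fold axis v@16; visible region now rows[0,16) x cols[0,16) = 16x16
Op 2 fold_up: fold axis h@8; visible region now rows[0,8) x cols[0,16) = 8x16
Op 3 fold_up: fold axis h@4; visible region now rows[0,4) x cols[0,16) = 4x16
Op 4 fold_right: fold axis v@8; visible region now rows[0,4) x cols[8,16) = 4x8
Op 5 cut(2, 5): punch at orig (2,13); cuts so far [(2, 13)]; region rows[0,4) x cols[8,16) = 4x8
Op 6 cut(1, 6): punch at orig (1,14); cuts so far [(1, 14), (2, 13)]; region rows[0,4) x cols[8,16) = 4x8
Op 7 cut(0, 3): punch at orig (0,11); cuts so far [(0, 11), (1, 14), (2, 13)]; region rows[0,4) x cols[8,16) = 4x8
Op 8 cut(1, 2): punch at orig (1,10); cuts so far [(0, 11), (1, 10), (1, 14), (2, 13)]; region rows[0,4) x cols[8,16) = 4x8
Unfold 1 (reflect across v@8): 8 holes -> [(0, 4), (0, 11), (1, 1), (1, 5), (1, 10), (1, 14), (2, 2), (2, 13)]
Unfold 2 (reflect across h@4): 16 holes -> [(0, 4), (0, 11), (1, 1), (1, 5), (1, 10), (1, 14), (2, 2), (2, 13), (5, 2), (5, 13), (6, 1), (6, 5), (6, 10), (6, 14), (7, 4), (7, 11)]
Unfold 3 (reflect across h@8): 32 holes -> [(0, 4), (0, 11), (1, 1), (1, 5), (1, 10), (1, 14), (2, 2), (2, 13), (5, 2), (5, 13), (6, 1), (6, 5), (6, 10), (6, 14), (7, 4), (7, 11), (8, 4), (8, 11), (9, 1), (9, 5), (9, 10), (9, 14), (10, 2), (10, 13), (13, 2), (13, 13), (14, 1), (14, 5), (14, 10), (14, 14), (15, 4), (15, 11)]
Unfold 4 (reflect across v@16): 64 holes -> [(0, 4), (0, 11), (0, 20), (0, 27), (1, 1), (1, 5), (1, 10), (1, 14), (1, 17), (1, 21), (1, 26), (1, 30), (2, 2), (2, 13), (2, 18), (2, 29), (5, 2), (5, 13), (5, 18), (5, 29), (6, 1), (6, 5), (6, 10), (6, 14), (6, 17), (6, 21), (6, 26), (6, 30), (7, 4), (7, 11), (7, 20), (7, 27), (8, 4), (8, 11), (8, 20), (8, 27), (9, 1), (9, 5), (9, 10), (9, 14), (9, 17), (9, 21), (9, 26), (9, 30), (10, 2), (10, 13), (10, 18), (10, 29), (13, 2), (13, 13), (13, 18), (13, 29), (14, 1), (14, 5), (14, 10), (14, 14), (14, 17), (14, 21), (14, 26), (14, 30), (15, 4), (15, 11), (15, 20), (15, 27)]

Answer: 64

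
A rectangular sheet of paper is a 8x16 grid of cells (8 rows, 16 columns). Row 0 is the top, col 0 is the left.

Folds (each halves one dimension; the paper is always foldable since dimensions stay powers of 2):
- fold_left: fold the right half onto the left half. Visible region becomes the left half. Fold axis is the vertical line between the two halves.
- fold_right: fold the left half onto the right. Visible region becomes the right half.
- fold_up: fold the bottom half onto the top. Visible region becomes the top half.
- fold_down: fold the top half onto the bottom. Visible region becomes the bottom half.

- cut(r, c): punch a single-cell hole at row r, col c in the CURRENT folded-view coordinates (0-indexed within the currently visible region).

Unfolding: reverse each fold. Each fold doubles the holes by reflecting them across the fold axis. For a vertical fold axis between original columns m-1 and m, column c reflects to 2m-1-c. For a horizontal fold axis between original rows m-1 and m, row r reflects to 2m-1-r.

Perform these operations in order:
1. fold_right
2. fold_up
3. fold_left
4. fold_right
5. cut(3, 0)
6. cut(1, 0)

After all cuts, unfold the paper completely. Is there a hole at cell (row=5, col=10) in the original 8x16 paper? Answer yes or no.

Op 1 fold_right: fold axis v@8; visible region now rows[0,8) x cols[8,16) = 8x8
Op 2 fold_up: fold axis h@4; visible region now rows[0,4) x cols[8,16) = 4x8
Op 3 fold_left: fold axis v@12; visible region now rows[0,4) x cols[8,12) = 4x4
Op 4 fold_right: fold axis v@10; visible region now rows[0,4) x cols[10,12) = 4x2
Op 5 cut(3, 0): punch at orig (3,10); cuts so far [(3, 10)]; region rows[0,4) x cols[10,12) = 4x2
Op 6 cut(1, 0): punch at orig (1,10); cuts so far [(1, 10), (3, 10)]; region rows[0,4) x cols[10,12) = 4x2
Unfold 1 (reflect across v@10): 4 holes -> [(1, 9), (1, 10), (3, 9), (3, 10)]
Unfold 2 (reflect across v@12): 8 holes -> [(1, 9), (1, 10), (1, 13), (1, 14), (3, 9), (3, 10), (3, 13), (3, 14)]
Unfold 3 (reflect across h@4): 16 holes -> [(1, 9), (1, 10), (1, 13), (1, 14), (3, 9), (3, 10), (3, 13), (3, 14), (4, 9), (4, 10), (4, 13), (4, 14), (6, 9), (6, 10), (6, 13), (6, 14)]
Unfold 4 (reflect across v@8): 32 holes -> [(1, 1), (1, 2), (1, 5), (1, 6), (1, 9), (1, 10), (1, 13), (1, 14), (3, 1), (3, 2), (3, 5), (3, 6), (3, 9), (3, 10), (3, 13), (3, 14), (4, 1), (4, 2), (4, 5), (4, 6), (4, 9), (4, 10), (4, 13), (4, 14), (6, 1), (6, 2), (6, 5), (6, 6), (6, 9), (6, 10), (6, 13), (6, 14)]
Holes: [(1, 1), (1, 2), (1, 5), (1, 6), (1, 9), (1, 10), (1, 13), (1, 14), (3, 1), (3, 2), (3, 5), (3, 6), (3, 9), (3, 10), (3, 13), (3, 14), (4, 1), (4, 2), (4, 5), (4, 6), (4, 9), (4, 10), (4, 13), (4, 14), (6, 1), (6, 2), (6, 5), (6, 6), (6, 9), (6, 10), (6, 13), (6, 14)]

Answer: no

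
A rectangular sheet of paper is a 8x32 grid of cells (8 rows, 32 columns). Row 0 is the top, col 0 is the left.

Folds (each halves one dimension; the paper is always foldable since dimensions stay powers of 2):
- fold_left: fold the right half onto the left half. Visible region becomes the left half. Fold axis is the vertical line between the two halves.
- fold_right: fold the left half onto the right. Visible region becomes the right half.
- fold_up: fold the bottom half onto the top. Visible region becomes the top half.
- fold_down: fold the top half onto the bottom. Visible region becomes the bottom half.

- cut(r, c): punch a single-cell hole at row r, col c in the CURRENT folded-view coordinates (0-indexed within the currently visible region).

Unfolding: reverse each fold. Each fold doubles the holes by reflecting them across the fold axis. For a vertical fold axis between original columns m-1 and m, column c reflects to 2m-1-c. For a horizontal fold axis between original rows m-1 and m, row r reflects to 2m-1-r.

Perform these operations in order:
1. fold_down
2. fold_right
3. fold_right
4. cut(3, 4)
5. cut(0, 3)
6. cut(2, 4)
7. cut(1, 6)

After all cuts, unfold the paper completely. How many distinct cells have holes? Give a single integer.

Answer: 32

Derivation:
Op 1 fold_down: fold axis h@4; visible region now rows[4,8) x cols[0,32) = 4x32
Op 2 fold_right: fold axis v@16; visible region now rows[4,8) x cols[16,32) = 4x16
Op 3 fold_right: fold axis v@24; visible region now rows[4,8) x cols[24,32) = 4x8
Op 4 cut(3, 4): punch at orig (7,28); cuts so far [(7, 28)]; region rows[4,8) x cols[24,32) = 4x8
Op 5 cut(0, 3): punch at orig (4,27); cuts so far [(4, 27), (7, 28)]; region rows[4,8) x cols[24,32) = 4x8
Op 6 cut(2, 4): punch at orig (6,28); cuts so far [(4, 27), (6, 28), (7, 28)]; region rows[4,8) x cols[24,32) = 4x8
Op 7 cut(1, 6): punch at orig (5,30); cuts so far [(4, 27), (5, 30), (6, 28), (7, 28)]; region rows[4,8) x cols[24,32) = 4x8
Unfold 1 (reflect across v@24): 8 holes -> [(4, 20), (4, 27), (5, 17), (5, 30), (6, 19), (6, 28), (7, 19), (7, 28)]
Unfold 2 (reflect across v@16): 16 holes -> [(4, 4), (4, 11), (4, 20), (4, 27), (5, 1), (5, 14), (5, 17), (5, 30), (6, 3), (6, 12), (6, 19), (6, 28), (7, 3), (7, 12), (7, 19), (7, 28)]
Unfold 3 (reflect across h@4): 32 holes -> [(0, 3), (0, 12), (0, 19), (0, 28), (1, 3), (1, 12), (1, 19), (1, 28), (2, 1), (2, 14), (2, 17), (2, 30), (3, 4), (3, 11), (3, 20), (3, 27), (4, 4), (4, 11), (4, 20), (4, 27), (5, 1), (5, 14), (5, 17), (5, 30), (6, 3), (6, 12), (6, 19), (6, 28), (7, 3), (7, 12), (7, 19), (7, 28)]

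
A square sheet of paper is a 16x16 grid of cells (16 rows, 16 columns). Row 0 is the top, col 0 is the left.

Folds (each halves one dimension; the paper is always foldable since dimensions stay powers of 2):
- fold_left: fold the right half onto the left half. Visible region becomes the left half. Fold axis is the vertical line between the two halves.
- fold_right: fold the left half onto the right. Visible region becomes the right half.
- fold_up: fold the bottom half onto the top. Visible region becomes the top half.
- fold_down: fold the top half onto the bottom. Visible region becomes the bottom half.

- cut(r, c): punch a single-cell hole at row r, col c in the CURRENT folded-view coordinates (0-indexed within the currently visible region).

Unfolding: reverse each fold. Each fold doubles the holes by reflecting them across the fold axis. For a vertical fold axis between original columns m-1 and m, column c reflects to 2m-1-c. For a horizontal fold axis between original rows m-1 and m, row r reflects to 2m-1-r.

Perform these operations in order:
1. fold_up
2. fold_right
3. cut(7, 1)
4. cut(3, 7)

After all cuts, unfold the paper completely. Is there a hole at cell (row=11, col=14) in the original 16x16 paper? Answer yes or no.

Op 1 fold_up: fold axis h@8; visible region now rows[0,8) x cols[0,16) = 8x16
Op 2 fold_right: fold axis v@8; visible region now rows[0,8) x cols[8,16) = 8x8
Op 3 cut(7, 1): punch at orig (7,9); cuts so far [(7, 9)]; region rows[0,8) x cols[8,16) = 8x8
Op 4 cut(3, 7): punch at orig (3,15); cuts so far [(3, 15), (7, 9)]; region rows[0,8) x cols[8,16) = 8x8
Unfold 1 (reflect across v@8): 4 holes -> [(3, 0), (3, 15), (7, 6), (7, 9)]
Unfold 2 (reflect across h@8): 8 holes -> [(3, 0), (3, 15), (7, 6), (7, 9), (8, 6), (8, 9), (12, 0), (12, 15)]
Holes: [(3, 0), (3, 15), (7, 6), (7, 9), (8, 6), (8, 9), (12, 0), (12, 15)]

Answer: no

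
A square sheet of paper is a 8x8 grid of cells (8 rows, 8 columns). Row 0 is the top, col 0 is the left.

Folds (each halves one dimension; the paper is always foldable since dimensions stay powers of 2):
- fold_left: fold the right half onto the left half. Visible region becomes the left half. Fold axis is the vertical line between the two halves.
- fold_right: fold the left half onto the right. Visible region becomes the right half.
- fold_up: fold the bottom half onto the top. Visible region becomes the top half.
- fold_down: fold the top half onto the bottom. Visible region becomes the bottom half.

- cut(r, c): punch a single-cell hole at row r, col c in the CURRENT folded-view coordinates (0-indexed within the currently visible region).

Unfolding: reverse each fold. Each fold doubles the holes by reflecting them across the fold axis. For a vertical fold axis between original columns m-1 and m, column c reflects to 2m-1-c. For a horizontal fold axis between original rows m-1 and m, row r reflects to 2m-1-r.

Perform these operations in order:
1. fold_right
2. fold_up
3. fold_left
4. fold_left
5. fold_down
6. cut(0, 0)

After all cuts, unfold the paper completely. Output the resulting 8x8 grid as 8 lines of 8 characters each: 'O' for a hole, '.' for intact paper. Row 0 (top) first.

Op 1 fold_right: fold axis v@4; visible region now rows[0,8) x cols[4,8) = 8x4
Op 2 fold_up: fold axis h@4; visible region now rows[0,4) x cols[4,8) = 4x4
Op 3 fold_left: fold axis v@6; visible region now rows[0,4) x cols[4,6) = 4x2
Op 4 fold_left: fold axis v@5; visible region now rows[0,4) x cols[4,5) = 4x1
Op 5 fold_down: fold axis h@2; visible region now rows[2,4) x cols[4,5) = 2x1
Op 6 cut(0, 0): punch at orig (2,4); cuts so far [(2, 4)]; region rows[2,4) x cols[4,5) = 2x1
Unfold 1 (reflect across h@2): 2 holes -> [(1, 4), (2, 4)]
Unfold 2 (reflect across v@5): 4 holes -> [(1, 4), (1, 5), (2, 4), (2, 5)]
Unfold 3 (reflect across v@6): 8 holes -> [(1, 4), (1, 5), (1, 6), (1, 7), (2, 4), (2, 5), (2, 6), (2, 7)]
Unfold 4 (reflect across h@4): 16 holes -> [(1, 4), (1, 5), (1, 6), (1, 7), (2, 4), (2, 5), (2, 6), (2, 7), (5, 4), (5, 5), (5, 6), (5, 7), (6, 4), (6, 5), (6, 6), (6, 7)]
Unfold 5 (reflect across v@4): 32 holes -> [(1, 0), (1, 1), (1, 2), (1, 3), (1, 4), (1, 5), (1, 6), (1, 7), (2, 0), (2, 1), (2, 2), (2, 3), (2, 4), (2, 5), (2, 6), (2, 7), (5, 0), (5, 1), (5, 2), (5, 3), (5, 4), (5, 5), (5, 6), (5, 7), (6, 0), (6, 1), (6, 2), (6, 3), (6, 4), (6, 5), (6, 6), (6, 7)]

Answer: ........
OOOOOOOO
OOOOOOOO
........
........
OOOOOOOO
OOOOOOOO
........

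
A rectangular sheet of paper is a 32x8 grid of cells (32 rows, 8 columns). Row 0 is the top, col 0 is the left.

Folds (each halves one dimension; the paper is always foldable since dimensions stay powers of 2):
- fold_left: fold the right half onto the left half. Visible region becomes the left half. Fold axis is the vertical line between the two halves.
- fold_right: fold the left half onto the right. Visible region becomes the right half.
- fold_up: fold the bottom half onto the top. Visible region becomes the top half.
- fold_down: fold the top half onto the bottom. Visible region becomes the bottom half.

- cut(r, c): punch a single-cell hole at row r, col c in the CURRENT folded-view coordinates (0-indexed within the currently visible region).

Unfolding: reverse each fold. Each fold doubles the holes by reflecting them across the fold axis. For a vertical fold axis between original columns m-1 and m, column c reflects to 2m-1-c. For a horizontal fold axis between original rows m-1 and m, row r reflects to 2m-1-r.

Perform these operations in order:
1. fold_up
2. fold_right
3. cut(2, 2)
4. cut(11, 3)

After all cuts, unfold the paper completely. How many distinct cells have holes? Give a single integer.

Answer: 8

Derivation:
Op 1 fold_up: fold axis h@16; visible region now rows[0,16) x cols[0,8) = 16x8
Op 2 fold_right: fold axis v@4; visible region now rows[0,16) x cols[4,8) = 16x4
Op 3 cut(2, 2): punch at orig (2,6); cuts so far [(2, 6)]; region rows[0,16) x cols[4,8) = 16x4
Op 4 cut(11, 3): punch at orig (11,7); cuts so far [(2, 6), (11, 7)]; region rows[0,16) x cols[4,8) = 16x4
Unfold 1 (reflect across v@4): 4 holes -> [(2, 1), (2, 6), (11, 0), (11, 7)]
Unfold 2 (reflect across h@16): 8 holes -> [(2, 1), (2, 6), (11, 0), (11, 7), (20, 0), (20, 7), (29, 1), (29, 6)]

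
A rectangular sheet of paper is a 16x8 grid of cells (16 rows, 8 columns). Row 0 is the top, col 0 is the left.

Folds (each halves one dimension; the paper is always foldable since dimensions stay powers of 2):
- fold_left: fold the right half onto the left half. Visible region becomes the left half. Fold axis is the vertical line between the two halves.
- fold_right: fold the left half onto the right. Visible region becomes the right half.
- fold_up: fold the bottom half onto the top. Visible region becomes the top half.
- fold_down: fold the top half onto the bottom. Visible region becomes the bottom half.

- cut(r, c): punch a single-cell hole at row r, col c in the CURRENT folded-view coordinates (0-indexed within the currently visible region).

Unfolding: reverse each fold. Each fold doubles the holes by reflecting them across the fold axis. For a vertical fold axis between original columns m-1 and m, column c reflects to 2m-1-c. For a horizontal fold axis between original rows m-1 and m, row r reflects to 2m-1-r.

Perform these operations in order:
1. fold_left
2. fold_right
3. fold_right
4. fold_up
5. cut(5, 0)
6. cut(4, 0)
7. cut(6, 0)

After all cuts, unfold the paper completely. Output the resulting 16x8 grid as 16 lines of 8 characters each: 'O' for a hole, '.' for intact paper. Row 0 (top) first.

Answer: ........
........
........
........
OOOOOOOO
OOOOOOOO
OOOOOOOO
........
........
OOOOOOOO
OOOOOOOO
OOOOOOOO
........
........
........
........

Derivation:
Op 1 fold_left: fold axis v@4; visible region now rows[0,16) x cols[0,4) = 16x4
Op 2 fold_right: fold axis v@2; visible region now rows[0,16) x cols[2,4) = 16x2
Op 3 fold_right: fold axis v@3; visible region now rows[0,16) x cols[3,4) = 16x1
Op 4 fold_up: fold axis h@8; visible region now rows[0,8) x cols[3,4) = 8x1
Op 5 cut(5, 0): punch at orig (5,3); cuts so far [(5, 3)]; region rows[0,8) x cols[3,4) = 8x1
Op 6 cut(4, 0): punch at orig (4,3); cuts so far [(4, 3), (5, 3)]; region rows[0,8) x cols[3,4) = 8x1
Op 7 cut(6, 0): punch at orig (6,3); cuts so far [(4, 3), (5, 3), (6, 3)]; region rows[0,8) x cols[3,4) = 8x1
Unfold 1 (reflect across h@8): 6 holes -> [(4, 3), (5, 3), (6, 3), (9, 3), (10, 3), (11, 3)]
Unfold 2 (reflect across v@3): 12 holes -> [(4, 2), (4, 3), (5, 2), (5, 3), (6, 2), (6, 3), (9, 2), (9, 3), (10, 2), (10, 3), (11, 2), (11, 3)]
Unfold 3 (reflect across v@2): 24 holes -> [(4, 0), (4, 1), (4, 2), (4, 3), (5, 0), (5, 1), (5, 2), (5, 3), (6, 0), (6, 1), (6, 2), (6, 3), (9, 0), (9, 1), (9, 2), (9, 3), (10, 0), (10, 1), (10, 2), (10, 3), (11, 0), (11, 1), (11, 2), (11, 3)]
Unfold 4 (reflect across v@4): 48 holes -> [(4, 0), (4, 1), (4, 2), (4, 3), (4, 4), (4, 5), (4, 6), (4, 7), (5, 0), (5, 1), (5, 2), (5, 3), (5, 4), (5, 5), (5, 6), (5, 7), (6, 0), (6, 1), (6, 2), (6, 3), (6, 4), (6, 5), (6, 6), (6, 7), (9, 0), (9, 1), (9, 2), (9, 3), (9, 4), (9, 5), (9, 6), (9, 7), (10, 0), (10, 1), (10, 2), (10, 3), (10, 4), (10, 5), (10, 6), (10, 7), (11, 0), (11, 1), (11, 2), (11, 3), (11, 4), (11, 5), (11, 6), (11, 7)]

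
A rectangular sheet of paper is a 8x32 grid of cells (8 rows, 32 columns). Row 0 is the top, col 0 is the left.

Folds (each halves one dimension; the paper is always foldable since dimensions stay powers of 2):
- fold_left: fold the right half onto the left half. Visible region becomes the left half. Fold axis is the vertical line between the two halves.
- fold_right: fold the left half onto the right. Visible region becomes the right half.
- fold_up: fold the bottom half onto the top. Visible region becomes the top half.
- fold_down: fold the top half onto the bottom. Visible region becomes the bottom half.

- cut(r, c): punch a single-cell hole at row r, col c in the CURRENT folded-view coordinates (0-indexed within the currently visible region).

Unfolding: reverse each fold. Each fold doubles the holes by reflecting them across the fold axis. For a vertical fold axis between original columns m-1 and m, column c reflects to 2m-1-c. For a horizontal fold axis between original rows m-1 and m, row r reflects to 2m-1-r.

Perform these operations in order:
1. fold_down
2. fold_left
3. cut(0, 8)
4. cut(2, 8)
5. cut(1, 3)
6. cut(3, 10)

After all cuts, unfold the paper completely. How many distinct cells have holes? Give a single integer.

Op 1 fold_down: fold axis h@4; visible region now rows[4,8) x cols[0,32) = 4x32
Op 2 fold_left: fold axis v@16; visible region now rows[4,8) x cols[0,16) = 4x16
Op 3 cut(0, 8): punch at orig (4,8); cuts so far [(4, 8)]; region rows[4,8) x cols[0,16) = 4x16
Op 4 cut(2, 8): punch at orig (6,8); cuts so far [(4, 8), (6, 8)]; region rows[4,8) x cols[0,16) = 4x16
Op 5 cut(1, 3): punch at orig (5,3); cuts so far [(4, 8), (5, 3), (6, 8)]; region rows[4,8) x cols[0,16) = 4x16
Op 6 cut(3, 10): punch at orig (7,10); cuts so far [(4, 8), (5, 3), (6, 8), (7, 10)]; region rows[4,8) x cols[0,16) = 4x16
Unfold 1 (reflect across v@16): 8 holes -> [(4, 8), (4, 23), (5, 3), (5, 28), (6, 8), (6, 23), (7, 10), (7, 21)]
Unfold 2 (reflect across h@4): 16 holes -> [(0, 10), (0, 21), (1, 8), (1, 23), (2, 3), (2, 28), (3, 8), (3, 23), (4, 8), (4, 23), (5, 3), (5, 28), (6, 8), (6, 23), (7, 10), (7, 21)]

Answer: 16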